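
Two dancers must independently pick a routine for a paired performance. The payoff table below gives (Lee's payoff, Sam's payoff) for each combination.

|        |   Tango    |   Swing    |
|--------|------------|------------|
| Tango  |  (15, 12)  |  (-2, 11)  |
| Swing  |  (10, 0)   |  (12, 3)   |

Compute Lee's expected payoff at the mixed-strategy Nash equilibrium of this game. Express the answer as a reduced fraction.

Sam mixes with probability q on Tango, chosen so Lee is indifferent: 15q + (-2)(1−q) = 10q + 12(1−q) gives q = 14/19.
Lee's expected payoff (from either row, since indifferent) is 15·14/19 + (-2)·5/19 = 200/19.

200/19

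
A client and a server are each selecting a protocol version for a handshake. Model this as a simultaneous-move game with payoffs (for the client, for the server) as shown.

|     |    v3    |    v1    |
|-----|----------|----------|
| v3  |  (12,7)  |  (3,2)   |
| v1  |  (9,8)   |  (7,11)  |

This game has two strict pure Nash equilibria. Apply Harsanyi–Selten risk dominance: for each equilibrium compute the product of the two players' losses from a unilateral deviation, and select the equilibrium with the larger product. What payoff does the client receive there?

12

At both v3: the client loses 12 − 9 = 3 by deviating; the server loses 7 − 2 = 5. Product = 3·5 = 15.
At both v1: the client loses 7 − 3 = 4 by deviating; the server loses 11 − 8 = 3. Product = 4·3 = 12.
15 > 12, so both v3 is risk-dominant. The client's payoff there is 12.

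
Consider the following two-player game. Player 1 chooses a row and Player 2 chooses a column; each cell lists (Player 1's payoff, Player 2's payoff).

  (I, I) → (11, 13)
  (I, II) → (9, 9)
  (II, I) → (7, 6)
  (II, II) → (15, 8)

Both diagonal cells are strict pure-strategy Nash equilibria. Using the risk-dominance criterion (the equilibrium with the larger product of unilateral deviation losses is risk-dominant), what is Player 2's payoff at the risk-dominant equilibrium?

At both I: Player 1 loses 11 − 7 = 4 by deviating; Player 2 loses 13 − 9 = 4. Product = 4·4 = 16.
At both II: Player 1 loses 15 − 9 = 6 by deviating; Player 2 loses 8 − 6 = 2. Product = 6·2 = 12.
16 > 12, so both I is risk-dominant. Player 2's payoff there is 13.

13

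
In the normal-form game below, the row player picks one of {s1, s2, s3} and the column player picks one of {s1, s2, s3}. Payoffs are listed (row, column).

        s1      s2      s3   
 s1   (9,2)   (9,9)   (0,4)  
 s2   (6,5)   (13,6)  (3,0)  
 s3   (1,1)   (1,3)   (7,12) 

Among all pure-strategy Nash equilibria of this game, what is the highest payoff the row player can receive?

13

Both s2 is a pure NE (the row player: 13 ≥ 9; the column player: 6 ≥ 5). The row player gets 13.
Both s3 is a pure NE (the row player: 7 ≥ 3; the column player: 12 ≥ 3). The row player gets 7.
Every other cell has a profitable deviation for at least one player. Highest of {13, 7} is 13.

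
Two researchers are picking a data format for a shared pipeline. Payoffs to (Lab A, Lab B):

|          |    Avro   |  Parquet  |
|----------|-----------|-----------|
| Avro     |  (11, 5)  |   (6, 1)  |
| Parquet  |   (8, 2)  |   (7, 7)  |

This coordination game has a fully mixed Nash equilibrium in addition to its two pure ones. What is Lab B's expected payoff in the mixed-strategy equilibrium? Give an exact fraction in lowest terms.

11/3

Lab A mixes with probability p on Avro, chosen so Lab B is indifferent: 5p + 2(1−p) = 1p + 7(1−p) gives p = 5/9.
Lab B's expected payoff is 5·5/9 + 2·4/9 = 11/3.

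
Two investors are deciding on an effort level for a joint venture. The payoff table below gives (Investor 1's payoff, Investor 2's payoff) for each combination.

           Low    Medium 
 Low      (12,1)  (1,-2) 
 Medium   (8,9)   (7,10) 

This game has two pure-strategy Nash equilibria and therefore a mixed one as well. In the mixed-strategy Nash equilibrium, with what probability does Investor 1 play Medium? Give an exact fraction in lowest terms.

3/4

Investor 1's mix p on Low must make Investor 2 indifferent between Low and Medium.
Investor 2's payoff from Low: 1p + 9(1−p). From Medium: (-2)p + 10(1−p).
Set equal: 3p = 1(1−p) → p = 1/4.
Probability on Medium is 1 − 1/4 = 3/4.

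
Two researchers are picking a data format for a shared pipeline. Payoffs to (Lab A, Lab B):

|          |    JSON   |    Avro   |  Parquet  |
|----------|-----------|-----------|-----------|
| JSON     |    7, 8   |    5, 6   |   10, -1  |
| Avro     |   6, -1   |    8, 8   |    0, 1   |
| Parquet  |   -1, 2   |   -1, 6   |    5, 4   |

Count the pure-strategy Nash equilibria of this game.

Both JSON: Lab A gets 7 (best alternative 6); Lab B gets 8 (best alternative 6). Neither deviates — NE.
Both Avro: Lab A gets 8 (best alternative 5); Lab B gets 8 (best alternative 1). Neither deviates — NE.
Both Parquet is not a NE: Lab A would switch to JSON (10 > 5).
No other cell survives both best-response checks, so there are 2 pure NE.

2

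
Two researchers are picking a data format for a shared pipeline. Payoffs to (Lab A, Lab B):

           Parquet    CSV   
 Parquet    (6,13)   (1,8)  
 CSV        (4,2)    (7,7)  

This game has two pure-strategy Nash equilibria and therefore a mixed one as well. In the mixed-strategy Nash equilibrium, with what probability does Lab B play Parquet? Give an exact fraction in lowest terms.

Lab B's mix q on Parquet must make Lab A indifferent between Parquet and CSV.
Lab A's payoff from Parquet: 6q + 1(1−q). From CSV: 4q + 7(1−q).
Set equal: 2q = 6(1−q) → q = 6/8 = 3/4.

3/4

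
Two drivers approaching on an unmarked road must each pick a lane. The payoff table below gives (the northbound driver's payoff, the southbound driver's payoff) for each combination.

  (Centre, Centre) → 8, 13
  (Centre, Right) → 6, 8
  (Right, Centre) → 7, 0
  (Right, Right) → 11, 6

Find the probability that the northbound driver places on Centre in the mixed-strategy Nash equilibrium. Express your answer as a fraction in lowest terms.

6/11

The northbound driver's mix p on Centre must make the southbound driver indifferent between Centre and Right.
The southbound driver's payoff from Centre: 13p + 0(1−p). From Right: 8p + 6(1−p).
Set equal: 5p = 6(1−p) → p = 6/11.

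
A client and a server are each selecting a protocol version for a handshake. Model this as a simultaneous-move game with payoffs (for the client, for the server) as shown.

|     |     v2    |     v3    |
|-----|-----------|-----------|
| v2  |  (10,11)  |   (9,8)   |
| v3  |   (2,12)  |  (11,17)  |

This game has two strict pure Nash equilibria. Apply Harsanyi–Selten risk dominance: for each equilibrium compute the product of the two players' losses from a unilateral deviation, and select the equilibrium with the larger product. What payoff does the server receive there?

11

At both v2: the client loses 10 − 2 = 8 by deviating; the server loses 11 − 8 = 3. Product = 8·3 = 24.
At both v3: the client loses 11 − 9 = 2 by deviating; the server loses 17 − 12 = 5. Product = 2·5 = 10.
24 > 10, so both v2 is risk-dominant. The server's payoff there is 11.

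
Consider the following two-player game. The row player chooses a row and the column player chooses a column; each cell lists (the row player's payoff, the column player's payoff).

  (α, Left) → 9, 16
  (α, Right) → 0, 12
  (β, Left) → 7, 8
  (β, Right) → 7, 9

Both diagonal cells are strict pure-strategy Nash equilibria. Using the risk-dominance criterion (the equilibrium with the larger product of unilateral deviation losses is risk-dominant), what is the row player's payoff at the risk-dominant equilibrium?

9

At (α, Left): the row player loses 9 − 7 = 2 by deviating; the column player loses 16 − 12 = 4. Product = 2·4 = 8.
At (β, Right): the row player loses 7 − 0 = 7 by deviating; the column player loses 9 − 8 = 1. Product = 7·1 = 7.
8 > 7, so (α, Left) is risk-dominant. The row player's payoff there is 9.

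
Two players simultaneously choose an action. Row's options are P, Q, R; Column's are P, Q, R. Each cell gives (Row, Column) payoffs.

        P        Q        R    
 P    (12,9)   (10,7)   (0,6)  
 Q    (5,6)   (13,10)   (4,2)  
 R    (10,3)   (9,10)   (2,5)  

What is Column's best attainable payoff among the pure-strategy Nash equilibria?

Both P is a pure NE (Row: 12 ≥ 10; Column: 9 ≥ 7). Column gets 9.
Both Q is a pure NE (Row: 13 ≥ 10; Column: 10 ≥ 6). Column gets 10.
Every other cell has a profitable deviation for at least one player. Highest of {9, 10} is 10.

10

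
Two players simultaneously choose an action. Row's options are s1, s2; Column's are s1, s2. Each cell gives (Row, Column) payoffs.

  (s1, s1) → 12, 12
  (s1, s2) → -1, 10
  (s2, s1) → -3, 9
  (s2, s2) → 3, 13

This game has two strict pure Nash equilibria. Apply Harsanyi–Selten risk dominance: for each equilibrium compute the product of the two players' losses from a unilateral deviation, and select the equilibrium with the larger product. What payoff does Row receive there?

12

At both s1: Row loses 12 − (-3) = 15 by deviating; Column loses 12 − 10 = 2. Product = 15·2 = 30.
At both s2: Row loses 3 − (-1) = 4 by deviating; Column loses 13 − 9 = 4. Product = 4·4 = 16.
30 > 16, so both s1 is risk-dominant. Row's payoff there is 12.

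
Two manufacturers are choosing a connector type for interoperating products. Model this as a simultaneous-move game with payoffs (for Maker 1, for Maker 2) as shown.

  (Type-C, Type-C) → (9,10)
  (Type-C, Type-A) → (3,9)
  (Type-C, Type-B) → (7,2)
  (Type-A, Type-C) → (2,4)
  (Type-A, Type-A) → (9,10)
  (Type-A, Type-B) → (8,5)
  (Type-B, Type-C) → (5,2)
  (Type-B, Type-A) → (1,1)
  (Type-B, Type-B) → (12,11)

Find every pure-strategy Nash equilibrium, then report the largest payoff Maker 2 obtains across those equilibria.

11

Both Type-C is a pure NE (Maker 1: 9 ≥ 5; Maker 2: 10 ≥ 9). Maker 2 gets 10.
Both Type-A is a pure NE (Maker 1: 9 ≥ 3; Maker 2: 10 ≥ 5). Maker 2 gets 10.
Both Type-B is a pure NE (Maker 1: 12 ≥ 8; Maker 2: 11 ≥ 2). Maker 2 gets 11.
Every other cell has a profitable deviation for at least one player. Highest of {10, 10, 11} is 11.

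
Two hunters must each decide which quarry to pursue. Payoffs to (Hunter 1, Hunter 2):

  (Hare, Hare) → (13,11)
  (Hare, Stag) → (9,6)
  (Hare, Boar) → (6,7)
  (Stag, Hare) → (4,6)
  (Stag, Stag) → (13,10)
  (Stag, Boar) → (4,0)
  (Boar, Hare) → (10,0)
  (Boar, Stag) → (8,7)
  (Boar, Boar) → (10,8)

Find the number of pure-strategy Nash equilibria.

Both Hare: Hunter 1 gets 13 (best alternative 10); Hunter 2 gets 11 (best alternative 7). Neither deviates — NE.
Both Stag: Hunter 1 gets 13 (best alternative 9); Hunter 2 gets 10 (best alternative 6). Neither deviates — NE.
Both Boar: Hunter 1 gets 10 (best alternative 6); Hunter 2 gets 8 (best alternative 7). Neither deviates — NE.
(Hare, Boar) is not a NE: Hunter 1 would switch to Boar (10 > 6).
No other cell survives both best-response checks, so there are 3 pure NE.

3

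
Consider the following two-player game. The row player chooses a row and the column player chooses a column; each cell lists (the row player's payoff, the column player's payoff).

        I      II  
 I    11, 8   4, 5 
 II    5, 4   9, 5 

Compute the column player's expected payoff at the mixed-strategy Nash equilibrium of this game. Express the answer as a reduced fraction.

The row player mixes with probability p on I, chosen so the column player is indifferent: 8p + 4(1−p) = 5p + 5(1−p) gives p = 1/4.
The column player's expected payoff is 8·1/4 + 4·3/4 = 5.

5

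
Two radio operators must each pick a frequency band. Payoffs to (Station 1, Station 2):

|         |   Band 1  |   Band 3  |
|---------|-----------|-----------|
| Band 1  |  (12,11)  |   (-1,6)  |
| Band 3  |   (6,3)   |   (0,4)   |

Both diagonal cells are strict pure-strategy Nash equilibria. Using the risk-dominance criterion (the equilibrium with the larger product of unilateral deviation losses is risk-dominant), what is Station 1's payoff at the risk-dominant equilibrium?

At both Band 1: Station 1 loses 12 − 6 = 6 by deviating; Station 2 loses 11 − 6 = 5. Product = 6·5 = 30.
At both Band 3: Station 1 loses 0 − (-1) = 1 by deviating; Station 2 loses 4 − 3 = 1. Product = 1·1 = 1.
30 > 1, so both Band 1 is risk-dominant. Station 1's payoff there is 12.

12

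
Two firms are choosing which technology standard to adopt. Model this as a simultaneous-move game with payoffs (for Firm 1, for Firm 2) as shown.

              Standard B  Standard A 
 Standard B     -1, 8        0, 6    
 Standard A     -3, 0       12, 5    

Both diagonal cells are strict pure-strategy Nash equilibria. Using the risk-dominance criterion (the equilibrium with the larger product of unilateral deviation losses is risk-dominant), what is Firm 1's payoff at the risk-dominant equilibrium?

At both Standard B: Firm 1 loses -1 − (-3) = 2 by deviating; Firm 2 loses 8 − 6 = 2. Product = 2·2 = 4.
At both Standard A: Firm 1 loses 12 − 0 = 12 by deviating; Firm 2 loses 5 − 0 = 5. Product = 12·5 = 60.
60 > 4, so both Standard A is risk-dominant. Firm 1's payoff there is 12.

12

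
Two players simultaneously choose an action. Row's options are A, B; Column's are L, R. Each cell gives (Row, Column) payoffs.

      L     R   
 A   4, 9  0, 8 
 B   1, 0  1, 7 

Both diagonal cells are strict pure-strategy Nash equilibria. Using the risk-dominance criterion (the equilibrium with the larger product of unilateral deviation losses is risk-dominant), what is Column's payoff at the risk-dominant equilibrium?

7

At (A, L): Row loses 4 − 1 = 3 by deviating; Column loses 9 − 8 = 1. Product = 3·1 = 3.
At (B, R): Row loses 1 − 0 = 1 by deviating; Column loses 7 − 0 = 7. Product = 1·7 = 7.
7 > 3, so (B, R) is risk-dominant. Column's payoff there is 7.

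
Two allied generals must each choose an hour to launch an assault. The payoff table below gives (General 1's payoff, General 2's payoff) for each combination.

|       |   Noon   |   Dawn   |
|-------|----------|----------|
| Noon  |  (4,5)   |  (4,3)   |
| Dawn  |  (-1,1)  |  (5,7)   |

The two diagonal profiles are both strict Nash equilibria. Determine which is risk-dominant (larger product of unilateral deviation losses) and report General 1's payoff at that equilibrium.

4

At both Noon: General 1 loses 4 − (-1) = 5 by deviating; General 2 loses 5 − 3 = 2. Product = 5·2 = 10.
At both Dawn: General 1 loses 5 − 4 = 1 by deviating; General 2 loses 7 − 1 = 6. Product = 1·6 = 6.
10 > 6, so both Noon is risk-dominant. General 1's payoff there is 4.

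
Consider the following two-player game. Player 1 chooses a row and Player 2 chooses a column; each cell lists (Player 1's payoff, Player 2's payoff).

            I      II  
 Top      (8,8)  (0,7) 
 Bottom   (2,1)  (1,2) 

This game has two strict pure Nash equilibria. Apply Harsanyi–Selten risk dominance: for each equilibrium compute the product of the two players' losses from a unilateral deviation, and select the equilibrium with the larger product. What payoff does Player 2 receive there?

At (Top, I): Player 1 loses 8 − 2 = 6 by deviating; Player 2 loses 8 − 7 = 1. Product = 6·1 = 6.
At (Bottom, II): Player 1 loses 1 − 0 = 1 by deviating; Player 2 loses 2 − 1 = 1. Product = 1·1 = 1.
6 > 1, so (Top, I) is risk-dominant. Player 2's payoff there is 8.

8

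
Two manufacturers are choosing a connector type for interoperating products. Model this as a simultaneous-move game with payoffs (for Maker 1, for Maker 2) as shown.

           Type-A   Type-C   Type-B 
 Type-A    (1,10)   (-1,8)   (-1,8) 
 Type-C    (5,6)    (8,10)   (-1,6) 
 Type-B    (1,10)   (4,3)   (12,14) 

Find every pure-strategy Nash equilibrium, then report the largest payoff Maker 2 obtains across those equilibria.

Both Type-C is a pure NE (Maker 1: 8 ≥ 4; Maker 2: 10 ≥ 6). Maker 2 gets 10.
Both Type-B is a pure NE (Maker 1: 12 ≥ -1; Maker 2: 14 ≥ 10). Maker 2 gets 14.
Every other cell has a profitable deviation for at least one player. Highest of {10, 14} is 14.

14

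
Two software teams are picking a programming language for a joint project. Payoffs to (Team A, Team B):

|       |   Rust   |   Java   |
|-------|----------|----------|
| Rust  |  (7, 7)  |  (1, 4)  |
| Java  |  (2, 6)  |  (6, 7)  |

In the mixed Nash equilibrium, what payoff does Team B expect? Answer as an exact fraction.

25/4

Team A mixes with probability p on Rust, chosen so Team B is indifferent: 7p + 6(1−p) = 4p + 7(1−p) gives p = 1/4.
Team B's expected payoff is 7·1/4 + 6·3/4 = 25/4.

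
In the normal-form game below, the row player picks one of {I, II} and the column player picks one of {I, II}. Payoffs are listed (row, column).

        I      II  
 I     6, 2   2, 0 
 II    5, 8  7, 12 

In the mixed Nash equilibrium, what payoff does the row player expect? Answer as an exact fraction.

The column player mixes with probability q on I, chosen so the row player is indifferent: 6q + 2(1−q) = 5q + 7(1−q) gives q = 5/6.
The row player's expected payoff (from either row, since indifferent) is 6·5/6 + 2·1/6 = 16/3.

16/3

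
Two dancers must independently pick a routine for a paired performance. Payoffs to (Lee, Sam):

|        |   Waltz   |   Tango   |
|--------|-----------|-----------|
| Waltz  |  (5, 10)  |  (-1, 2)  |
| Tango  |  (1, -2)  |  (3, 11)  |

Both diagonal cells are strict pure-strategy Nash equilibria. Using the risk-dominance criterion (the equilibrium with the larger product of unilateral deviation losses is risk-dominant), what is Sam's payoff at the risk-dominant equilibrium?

11

At both Waltz: Lee loses 5 − 1 = 4 by deviating; Sam loses 10 − 2 = 8. Product = 4·8 = 32.
At both Tango: Lee loses 3 − (-1) = 4 by deviating; Sam loses 11 − (-2) = 13. Product = 4·13 = 52.
52 > 32, so both Tango is risk-dominant. Sam's payoff there is 11.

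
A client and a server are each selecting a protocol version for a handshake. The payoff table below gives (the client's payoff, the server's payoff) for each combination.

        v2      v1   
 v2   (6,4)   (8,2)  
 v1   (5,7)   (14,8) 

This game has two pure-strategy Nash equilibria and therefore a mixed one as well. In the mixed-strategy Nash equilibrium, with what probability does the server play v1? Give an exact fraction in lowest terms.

1/7

The server's mix q on v2 must make the client indifferent between v2 and v1.
The client's payoff from v2: 6q + 8(1−q). From v1: 5q + 14(1−q).
Set equal: 1q = 6(1−q) → q = 6/7.
Probability on v1 is 1 − 6/7 = 1/7.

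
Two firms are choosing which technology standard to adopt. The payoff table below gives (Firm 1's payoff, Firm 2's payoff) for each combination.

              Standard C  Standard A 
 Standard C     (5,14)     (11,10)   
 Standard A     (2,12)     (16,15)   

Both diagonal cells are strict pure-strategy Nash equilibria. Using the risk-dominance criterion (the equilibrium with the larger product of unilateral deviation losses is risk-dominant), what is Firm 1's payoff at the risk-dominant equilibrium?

16

At both Standard C: Firm 1 loses 5 − 2 = 3 by deviating; Firm 2 loses 14 − 10 = 4. Product = 3·4 = 12.
At both Standard A: Firm 1 loses 16 − 11 = 5 by deviating; Firm 2 loses 15 − 12 = 3. Product = 5·3 = 15.
15 > 12, so both Standard A is risk-dominant. Firm 1's payoff there is 16.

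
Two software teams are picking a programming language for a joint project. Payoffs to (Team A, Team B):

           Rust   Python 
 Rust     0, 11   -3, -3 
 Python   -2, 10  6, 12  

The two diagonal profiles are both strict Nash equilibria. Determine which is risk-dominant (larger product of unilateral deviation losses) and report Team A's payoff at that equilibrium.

0

At both Rust: Team A loses 0 − (-2) = 2 by deviating; Team B loses 11 − (-3) = 14. Product = 2·14 = 28.
At both Python: Team A loses 6 − (-3) = 9 by deviating; Team B loses 12 − 10 = 2. Product = 9·2 = 18.
28 > 18, so both Rust is risk-dominant. Team A's payoff there is 0.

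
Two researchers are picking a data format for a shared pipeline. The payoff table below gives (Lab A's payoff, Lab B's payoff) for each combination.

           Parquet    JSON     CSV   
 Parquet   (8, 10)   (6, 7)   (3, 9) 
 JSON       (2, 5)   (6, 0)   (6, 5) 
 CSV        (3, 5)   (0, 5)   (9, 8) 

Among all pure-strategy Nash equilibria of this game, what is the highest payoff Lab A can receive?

Both Parquet is a pure NE (Lab A: 8 ≥ 3; Lab B: 10 ≥ 9). Lab A gets 8.
Both CSV is a pure NE (Lab A: 9 ≥ 6; Lab B: 8 ≥ 5). Lab A gets 9.
Every other cell has a profitable deviation for at least one player. Highest of {8, 9} is 9.

9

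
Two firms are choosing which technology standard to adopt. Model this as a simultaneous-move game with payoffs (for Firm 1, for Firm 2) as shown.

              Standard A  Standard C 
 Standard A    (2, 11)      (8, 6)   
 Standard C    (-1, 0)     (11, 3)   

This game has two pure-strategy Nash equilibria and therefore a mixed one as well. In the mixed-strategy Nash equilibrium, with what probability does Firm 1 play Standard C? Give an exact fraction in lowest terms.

5/8

Firm 1's mix p on Standard A must make Firm 2 indifferent between Standard A and Standard C.
Firm 2's payoff from Standard A: 11p + 0(1−p). From Standard C: 6p + 3(1−p).
Set equal: 5p = 3(1−p) → p = 3/8.
Probability on Standard C is 1 − 3/8 = 5/8.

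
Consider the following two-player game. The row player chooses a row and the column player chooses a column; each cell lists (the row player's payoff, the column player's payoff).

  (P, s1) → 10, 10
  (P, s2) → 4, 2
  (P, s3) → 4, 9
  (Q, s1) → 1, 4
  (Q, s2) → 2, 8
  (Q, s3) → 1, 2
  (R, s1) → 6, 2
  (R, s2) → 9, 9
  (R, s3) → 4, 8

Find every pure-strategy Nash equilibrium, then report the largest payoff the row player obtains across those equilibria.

(P, s1) is a pure NE (the row player: 10 ≥ 6; the column player: 10 ≥ 9). The row player gets 10.
(R, s2) is a pure NE (the row player: 9 ≥ 4; the column player: 9 ≥ 8). The row player gets 9.
Every other cell has a profitable deviation for at least one player. Highest of {10, 9} is 10.

10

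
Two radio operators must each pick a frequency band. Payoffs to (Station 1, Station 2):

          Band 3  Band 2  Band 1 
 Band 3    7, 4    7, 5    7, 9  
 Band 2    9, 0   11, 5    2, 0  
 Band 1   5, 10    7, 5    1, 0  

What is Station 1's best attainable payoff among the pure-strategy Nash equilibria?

(Band 3, Band 1) is a pure NE (Station 1: 7 ≥ 2; Station 2: 9 ≥ 5). Station 1 gets 7.
Both Band 2 is a pure NE (Station 1: 11 ≥ 7; Station 2: 5 ≥ 0). Station 1 gets 11.
Every other cell has a profitable deviation for at least one player. Highest of {7, 11} is 11.

11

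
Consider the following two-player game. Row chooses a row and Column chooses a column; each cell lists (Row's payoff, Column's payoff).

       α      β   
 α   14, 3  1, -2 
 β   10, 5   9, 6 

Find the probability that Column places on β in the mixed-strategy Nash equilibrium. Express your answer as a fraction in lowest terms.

Column's mix q on α must make Row indifferent between α and β.
Row's payoff from α: 14q + 1(1−q). From β: 10q + 9(1−q).
Set equal: 4q = 8(1−q) → q = 8/12 = 2/3.
Probability on β is 1 − 2/3 = 1/3.

1/3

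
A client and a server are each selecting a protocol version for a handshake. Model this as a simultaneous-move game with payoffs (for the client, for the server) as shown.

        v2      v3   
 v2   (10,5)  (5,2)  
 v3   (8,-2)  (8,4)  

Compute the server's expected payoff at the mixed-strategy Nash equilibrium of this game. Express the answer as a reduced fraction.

8/3

The client mixes with probability p on v2, chosen so the server is indifferent: 5p + (-2)(1−p) = 2p + 4(1−p) gives p = 2/3.
The server's expected payoff is 5·2/3 + (-2)·1/3 = 8/3.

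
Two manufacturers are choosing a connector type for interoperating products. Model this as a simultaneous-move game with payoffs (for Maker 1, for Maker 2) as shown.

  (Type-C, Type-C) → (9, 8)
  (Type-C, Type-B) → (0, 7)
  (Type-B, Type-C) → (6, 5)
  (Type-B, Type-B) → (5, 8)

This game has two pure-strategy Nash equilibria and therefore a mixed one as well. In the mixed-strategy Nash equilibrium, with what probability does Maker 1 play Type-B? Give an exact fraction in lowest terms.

Maker 1's mix p on Type-C must make Maker 2 indifferent between Type-C and Type-B.
Maker 2's payoff from Type-C: 8p + 5(1−p). From Type-B: 7p + 8(1−p).
Set equal: 1p = 3(1−p) → p = 3/4.
Probability on Type-B is 1 − 3/4 = 1/4.

1/4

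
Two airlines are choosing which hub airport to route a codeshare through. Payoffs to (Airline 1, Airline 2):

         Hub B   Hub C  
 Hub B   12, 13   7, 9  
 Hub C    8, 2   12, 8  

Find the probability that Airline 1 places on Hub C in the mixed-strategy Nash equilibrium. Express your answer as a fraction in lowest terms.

Airline 1's mix p on Hub B must make Airline 2 indifferent between Hub B and Hub C.
Airline 2's payoff from Hub B: 13p + 2(1−p). From Hub C: 9p + 8(1−p).
Set equal: 4p = 6(1−p) → p = 6/10 = 3/5.
Probability on Hub C is 1 − 3/5 = 2/5.

2/5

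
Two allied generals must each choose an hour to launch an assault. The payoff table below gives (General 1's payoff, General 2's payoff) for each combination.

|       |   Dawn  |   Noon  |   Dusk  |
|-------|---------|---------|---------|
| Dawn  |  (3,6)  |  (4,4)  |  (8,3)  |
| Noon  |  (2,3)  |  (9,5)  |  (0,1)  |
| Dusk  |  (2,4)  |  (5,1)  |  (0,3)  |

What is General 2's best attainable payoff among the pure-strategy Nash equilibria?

Both Dawn is a pure NE (General 1: 3 ≥ 2; General 2: 6 ≥ 4). General 2 gets 6.
Both Noon is a pure NE (General 1: 9 ≥ 5; General 2: 5 ≥ 3). General 2 gets 5.
Every other cell has a profitable deviation for at least one player. Highest of {6, 5} is 6.

6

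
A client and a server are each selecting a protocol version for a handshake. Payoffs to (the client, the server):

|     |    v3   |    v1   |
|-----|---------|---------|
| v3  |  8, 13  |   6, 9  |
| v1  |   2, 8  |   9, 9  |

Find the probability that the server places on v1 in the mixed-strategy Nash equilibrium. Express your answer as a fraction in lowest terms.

2/3

The server's mix q on v3 must make the client indifferent between v3 and v1.
The client's payoff from v3: 8q + 6(1−q). From v1: 2q + 9(1−q).
Set equal: 6q = 3(1−q) → q = 3/9 = 1/3.
Probability on v1 is 1 − 1/3 = 2/3.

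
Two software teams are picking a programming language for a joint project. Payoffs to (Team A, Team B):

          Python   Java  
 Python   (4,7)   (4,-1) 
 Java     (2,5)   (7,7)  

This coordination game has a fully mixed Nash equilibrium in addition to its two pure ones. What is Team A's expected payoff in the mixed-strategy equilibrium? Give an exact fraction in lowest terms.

Team B mixes with probability q on Python, chosen so Team A is indifferent: 4q + 4(1−q) = 2q + 7(1−q) gives q = 3/5.
Team A's expected payoff (from either row, since indifferent) is 4·3/5 + 4·2/5 = 4.

4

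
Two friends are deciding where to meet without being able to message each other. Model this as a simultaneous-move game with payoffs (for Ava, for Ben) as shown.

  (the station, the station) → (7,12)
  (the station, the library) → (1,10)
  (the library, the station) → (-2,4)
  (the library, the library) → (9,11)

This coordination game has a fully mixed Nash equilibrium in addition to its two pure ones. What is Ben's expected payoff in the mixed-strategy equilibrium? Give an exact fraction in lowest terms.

Ava mixes with probability p on the station, chosen so Ben is indifferent: 12p + 4(1−p) = 10p + 11(1−p) gives p = 7/9.
Ben's expected payoff is 12·7/9 + 4·2/9 = 92/9.

92/9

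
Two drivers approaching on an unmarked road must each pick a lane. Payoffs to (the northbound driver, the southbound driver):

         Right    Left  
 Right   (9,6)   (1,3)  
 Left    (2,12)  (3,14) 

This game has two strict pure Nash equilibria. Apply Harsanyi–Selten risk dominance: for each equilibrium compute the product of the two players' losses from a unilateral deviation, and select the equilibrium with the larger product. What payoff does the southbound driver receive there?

At both Right: the northbound driver loses 9 − 2 = 7 by deviating; the southbound driver loses 6 − 3 = 3. Product = 7·3 = 21.
At both Left: the northbound driver loses 3 − 1 = 2 by deviating; the southbound driver loses 14 − 12 = 2. Product = 2·2 = 4.
21 > 4, so both Right is risk-dominant. The southbound driver's payoff there is 6.

6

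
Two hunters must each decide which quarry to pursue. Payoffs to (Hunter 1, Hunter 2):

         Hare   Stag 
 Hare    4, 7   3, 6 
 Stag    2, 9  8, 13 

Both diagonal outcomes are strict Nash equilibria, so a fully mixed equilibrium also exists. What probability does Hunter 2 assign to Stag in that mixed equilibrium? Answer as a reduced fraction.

2/7

Hunter 2's mix q on Hare must make Hunter 1 indifferent between Hare and Stag.
Hunter 1's payoff from Hare: 4q + 3(1−q). From Stag: 2q + 8(1−q).
Set equal: 2q = 5(1−q) → q = 5/7.
Probability on Stag is 1 − 5/7 = 2/7.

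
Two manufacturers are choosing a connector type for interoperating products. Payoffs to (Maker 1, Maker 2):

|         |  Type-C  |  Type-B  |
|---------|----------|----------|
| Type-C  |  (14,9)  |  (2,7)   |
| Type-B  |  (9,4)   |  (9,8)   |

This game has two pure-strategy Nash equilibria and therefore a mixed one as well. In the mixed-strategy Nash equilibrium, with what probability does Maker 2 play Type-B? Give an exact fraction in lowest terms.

Maker 2's mix q on Type-C must make Maker 1 indifferent between Type-C and Type-B.
Maker 1's payoff from Type-C: 14q + 2(1−q). From Type-B: 9q + 9(1−q).
Set equal: 5q = 7(1−q) → q = 7/12.
Probability on Type-B is 1 − 7/12 = 5/12.

5/12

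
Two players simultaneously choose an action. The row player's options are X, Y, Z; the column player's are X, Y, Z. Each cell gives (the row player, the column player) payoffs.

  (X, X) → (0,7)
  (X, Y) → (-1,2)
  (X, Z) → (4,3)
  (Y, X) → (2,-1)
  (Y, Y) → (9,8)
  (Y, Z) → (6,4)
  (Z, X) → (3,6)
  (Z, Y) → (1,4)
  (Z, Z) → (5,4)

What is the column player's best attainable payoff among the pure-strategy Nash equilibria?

Both Y is a pure NE (the row player: 9 ≥ 1; the column player: 8 ≥ 4). The column player gets 8.
(Z, X) is a pure NE (the row player: 3 ≥ 2; the column player: 6 ≥ 4). The column player gets 6.
Every other cell has a profitable deviation for at least one player. Highest of {8, 6} is 8.

8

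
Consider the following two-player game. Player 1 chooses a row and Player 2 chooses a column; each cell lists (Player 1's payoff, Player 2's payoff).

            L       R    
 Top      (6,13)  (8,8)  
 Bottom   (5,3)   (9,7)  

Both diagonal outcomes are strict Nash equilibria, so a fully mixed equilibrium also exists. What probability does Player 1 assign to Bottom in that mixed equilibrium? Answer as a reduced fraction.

Player 1's mix p on Top must make Player 2 indifferent between L and R.
Player 2's payoff from L: 13p + 3(1−p). From R: 8p + 7(1−p).
Set equal: 5p = 4(1−p) → p = 4/9.
Probability on Bottom is 1 − 4/9 = 5/9.

5/9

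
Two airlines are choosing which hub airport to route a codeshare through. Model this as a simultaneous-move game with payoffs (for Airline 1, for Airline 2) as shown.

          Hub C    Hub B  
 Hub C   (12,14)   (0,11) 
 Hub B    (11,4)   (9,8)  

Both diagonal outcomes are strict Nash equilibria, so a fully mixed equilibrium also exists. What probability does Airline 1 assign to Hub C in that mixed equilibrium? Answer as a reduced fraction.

4/7

Airline 1's mix p on Hub C must make Airline 2 indifferent between Hub C and Hub B.
Airline 2's payoff from Hub C: 14p + 4(1−p). From Hub B: 11p + 8(1−p).
Set equal: 3p = 4(1−p) → p = 4/7.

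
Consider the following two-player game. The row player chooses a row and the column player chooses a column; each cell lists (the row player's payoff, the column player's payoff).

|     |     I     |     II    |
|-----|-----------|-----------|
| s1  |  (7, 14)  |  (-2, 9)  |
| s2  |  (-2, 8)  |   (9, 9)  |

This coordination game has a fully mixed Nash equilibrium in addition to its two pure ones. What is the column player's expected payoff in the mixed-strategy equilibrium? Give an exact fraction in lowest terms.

9

The row player mixes with probability p on s1, chosen so the column player is indifferent: 14p + 8(1−p) = 9p + 9(1−p) gives p = 1/6.
The column player's expected payoff is 14·1/6 + 8·5/6 = 9.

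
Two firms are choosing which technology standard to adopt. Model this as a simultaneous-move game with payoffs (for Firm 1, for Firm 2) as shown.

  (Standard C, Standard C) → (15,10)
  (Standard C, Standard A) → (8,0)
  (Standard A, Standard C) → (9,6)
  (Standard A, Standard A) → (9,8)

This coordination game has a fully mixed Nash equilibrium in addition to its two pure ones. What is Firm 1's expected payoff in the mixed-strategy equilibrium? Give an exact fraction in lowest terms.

9

Firm 2 mixes with probability q on Standard C, chosen so Firm 1 is indifferent: 15q + 8(1−q) = 9q + 9(1−q) gives q = 1/7.
Firm 1's expected payoff (from either row, since indifferent) is 15·1/7 + 8·6/7 = 9.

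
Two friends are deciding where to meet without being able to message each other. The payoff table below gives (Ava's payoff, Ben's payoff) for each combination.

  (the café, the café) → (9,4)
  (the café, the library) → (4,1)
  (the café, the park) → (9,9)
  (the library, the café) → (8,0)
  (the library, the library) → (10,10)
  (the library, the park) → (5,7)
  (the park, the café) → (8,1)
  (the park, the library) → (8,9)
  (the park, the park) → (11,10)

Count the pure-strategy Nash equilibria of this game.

2

Both the library: Ava gets 10 (best alternative 8); Ben gets 10 (best alternative 7). Neither deviates — NE.
Both the park: Ava gets 11 (best alternative 9); Ben gets 10 (best alternative 9). Neither deviates — NE.
Both the café is not a NE: Ben would switch to the park (9 > 4).
No other cell survives both best-response checks, so there are 2 pure NE.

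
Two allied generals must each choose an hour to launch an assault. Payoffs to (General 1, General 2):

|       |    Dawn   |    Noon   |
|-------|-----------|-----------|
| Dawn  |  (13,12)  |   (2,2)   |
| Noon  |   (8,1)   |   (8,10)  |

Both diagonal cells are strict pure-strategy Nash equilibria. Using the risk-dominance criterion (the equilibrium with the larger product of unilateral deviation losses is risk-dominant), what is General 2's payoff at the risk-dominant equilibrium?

10

At both Dawn: General 1 loses 13 − 8 = 5 by deviating; General 2 loses 12 − 2 = 10. Product = 5·10 = 50.
At both Noon: General 1 loses 8 − 2 = 6 by deviating; General 2 loses 10 − 1 = 9. Product = 6·9 = 54.
54 > 50, so both Noon is risk-dominant. General 2's payoff there is 10.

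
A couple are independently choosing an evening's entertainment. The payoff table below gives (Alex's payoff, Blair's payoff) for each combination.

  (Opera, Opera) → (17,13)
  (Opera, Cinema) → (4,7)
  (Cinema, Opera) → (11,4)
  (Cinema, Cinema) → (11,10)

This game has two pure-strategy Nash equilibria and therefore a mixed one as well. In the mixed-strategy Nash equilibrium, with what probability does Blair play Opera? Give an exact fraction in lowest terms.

7/13

Blair's mix q on Opera must make Alex indifferent between Opera and Cinema.
Alex's payoff from Opera: 17q + 4(1−q). From Cinema: 11q + 11(1−q).
Set equal: 6q = 7(1−q) → q = 7/13.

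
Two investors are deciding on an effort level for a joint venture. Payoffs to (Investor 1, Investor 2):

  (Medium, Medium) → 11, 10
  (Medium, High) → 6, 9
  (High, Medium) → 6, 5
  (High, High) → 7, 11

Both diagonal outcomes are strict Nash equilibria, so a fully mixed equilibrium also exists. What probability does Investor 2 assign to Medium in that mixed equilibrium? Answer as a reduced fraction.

Investor 2's mix q on Medium must make Investor 1 indifferent between Medium and High.
Investor 1's payoff from Medium: 11q + 6(1−q). From High: 6q + 7(1−q).
Set equal: 5q = 1(1−q) → q = 1/6.

1/6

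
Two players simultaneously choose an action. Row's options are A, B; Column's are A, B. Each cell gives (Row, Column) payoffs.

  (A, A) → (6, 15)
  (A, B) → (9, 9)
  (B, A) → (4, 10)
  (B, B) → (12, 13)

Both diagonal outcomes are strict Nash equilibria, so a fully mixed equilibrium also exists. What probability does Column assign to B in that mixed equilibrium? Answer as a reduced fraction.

Column's mix q on A must make Row indifferent between A and B.
Row's payoff from A: 6q + 9(1−q). From B: 4q + 12(1−q).
Set equal: 2q = 3(1−q) → q = 3/5.
Probability on B is 1 − 3/5 = 2/5.

2/5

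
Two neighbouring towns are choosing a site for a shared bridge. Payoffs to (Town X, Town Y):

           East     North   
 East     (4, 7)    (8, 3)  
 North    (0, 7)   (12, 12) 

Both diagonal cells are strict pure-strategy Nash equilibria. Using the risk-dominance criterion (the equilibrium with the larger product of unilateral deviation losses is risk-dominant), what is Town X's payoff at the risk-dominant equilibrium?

12

At both East: Town X loses 4 − 0 = 4 by deviating; Town Y loses 7 − 3 = 4. Product = 4·4 = 16.
At both North: Town X loses 12 − 8 = 4 by deviating; Town Y loses 12 − 7 = 5. Product = 4·5 = 20.
20 > 16, so both North is risk-dominant. Town X's payoff there is 12.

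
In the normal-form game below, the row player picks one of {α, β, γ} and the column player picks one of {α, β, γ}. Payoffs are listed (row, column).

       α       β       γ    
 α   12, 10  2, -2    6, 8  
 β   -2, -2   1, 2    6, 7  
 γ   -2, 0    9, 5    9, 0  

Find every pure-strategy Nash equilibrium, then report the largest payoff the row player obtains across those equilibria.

Both α is a pure NE (the row player: 12 ≥ -2; the column player: 10 ≥ 8). The row player gets 12.
(γ, β) is a pure NE (the row player: 9 ≥ 2; the column player: 5 ≥ 0). The row player gets 9.
Every other cell has a profitable deviation for at least one player. Highest of {12, 9} is 12.

12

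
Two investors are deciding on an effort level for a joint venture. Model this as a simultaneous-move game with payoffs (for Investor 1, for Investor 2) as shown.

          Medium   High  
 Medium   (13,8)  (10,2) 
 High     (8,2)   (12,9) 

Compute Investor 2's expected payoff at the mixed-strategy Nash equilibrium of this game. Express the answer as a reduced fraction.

68/13

Investor 1 mixes with probability p on Medium, chosen so Investor 2 is indifferent: 8p + 2(1−p) = 2p + 9(1−p) gives p = 7/13.
Investor 2's expected payoff is 8·7/13 + 2·6/13 = 68/13.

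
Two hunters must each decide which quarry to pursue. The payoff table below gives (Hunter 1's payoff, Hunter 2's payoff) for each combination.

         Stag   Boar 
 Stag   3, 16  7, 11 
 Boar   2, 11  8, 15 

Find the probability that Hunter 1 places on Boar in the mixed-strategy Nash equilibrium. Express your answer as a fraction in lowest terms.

Hunter 1's mix p on Stag must make Hunter 2 indifferent between Stag and Boar.
Hunter 2's payoff from Stag: 16p + 11(1−p). From Boar: 11p + 15(1−p).
Set equal: 5p = 4(1−p) → p = 4/9.
Probability on Boar is 1 − 4/9 = 5/9.

5/9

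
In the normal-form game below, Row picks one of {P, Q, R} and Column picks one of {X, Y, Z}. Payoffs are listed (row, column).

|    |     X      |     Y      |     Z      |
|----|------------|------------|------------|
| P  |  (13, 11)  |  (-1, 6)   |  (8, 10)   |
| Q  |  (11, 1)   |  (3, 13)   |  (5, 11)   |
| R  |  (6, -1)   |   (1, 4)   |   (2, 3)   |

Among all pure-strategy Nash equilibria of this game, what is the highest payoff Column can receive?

13

(P, X) is a pure NE (Row: 13 ≥ 11; Column: 11 ≥ 10). Column gets 11.
(Q, Y) is a pure NE (Row: 3 ≥ 1; Column: 13 ≥ 11). Column gets 13.
Every other cell has a profitable deviation for at least one player. Highest of {11, 13} is 13.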